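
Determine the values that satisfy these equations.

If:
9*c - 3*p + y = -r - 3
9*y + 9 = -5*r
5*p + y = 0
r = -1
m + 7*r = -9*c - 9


Then:
c = -58/405
m = -32/45
p = 4/45
r = -1
y = -4/9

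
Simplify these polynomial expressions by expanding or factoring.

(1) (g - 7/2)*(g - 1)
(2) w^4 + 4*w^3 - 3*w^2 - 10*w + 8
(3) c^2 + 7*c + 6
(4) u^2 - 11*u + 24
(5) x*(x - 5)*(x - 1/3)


(1) = g^2 - 9*g/2 + 7/2
(2) = (w - 1)^2*(w + 2)*(w + 4)
(3) = (c + 1)*(c + 6)
(4) = (u - 8)*(u - 3)
(5) = x^3 - 16*x^2/3 + 5*x/3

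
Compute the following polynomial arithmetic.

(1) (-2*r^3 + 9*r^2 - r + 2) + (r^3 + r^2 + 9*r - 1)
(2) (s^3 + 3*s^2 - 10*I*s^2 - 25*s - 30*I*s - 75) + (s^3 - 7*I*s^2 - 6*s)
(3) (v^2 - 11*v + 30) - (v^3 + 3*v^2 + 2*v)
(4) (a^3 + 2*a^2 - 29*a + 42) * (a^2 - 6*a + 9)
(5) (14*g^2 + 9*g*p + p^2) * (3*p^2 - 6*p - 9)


(1) = -r^3 + 10*r^2 + 8*r + 1
(2) = 2*s^3 + 3*s^2 - 17*I*s^2 - 31*s - 30*I*s - 75
(3) = -v^3 - 2*v^2 - 13*v + 30
(4) = a^5 - 4*a^4 - 32*a^3 + 234*a^2 - 513*a + 378
(5) = 42*g^2*p^2 - 84*g^2*p - 126*g^2 + 27*g*p^3 - 54*g*p^2 - 81*g*p + 3*p^4 - 6*p^3 - 9*p^2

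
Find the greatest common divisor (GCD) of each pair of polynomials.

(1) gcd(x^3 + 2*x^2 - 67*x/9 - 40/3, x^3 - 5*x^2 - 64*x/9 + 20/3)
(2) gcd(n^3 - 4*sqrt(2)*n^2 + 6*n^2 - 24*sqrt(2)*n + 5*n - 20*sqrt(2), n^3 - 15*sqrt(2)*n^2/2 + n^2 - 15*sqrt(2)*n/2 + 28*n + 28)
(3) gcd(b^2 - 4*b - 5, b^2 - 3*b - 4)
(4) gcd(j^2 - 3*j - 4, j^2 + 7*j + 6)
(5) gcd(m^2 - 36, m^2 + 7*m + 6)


(1) = gcd((x - 8/3)*(x + 5/3)*(x + 3), (x - 6)*(x - 2/3)*(x + 5/3)) = x + 5/3
(2) = gcd((n + 1)*(n + 5)*(n - 4*sqrt(2)), (n + 1)*(n - 4*sqrt(2))*(n - 7*sqrt(2)/2)) = n^2 + n*(1 - 4*sqrt(2)) - 4*sqrt(2)
(3) = b + 1
(4) = j + 1
(5) = gcd((m - 6)*(m + 6), (m + 1)*(m + 6)) = m + 6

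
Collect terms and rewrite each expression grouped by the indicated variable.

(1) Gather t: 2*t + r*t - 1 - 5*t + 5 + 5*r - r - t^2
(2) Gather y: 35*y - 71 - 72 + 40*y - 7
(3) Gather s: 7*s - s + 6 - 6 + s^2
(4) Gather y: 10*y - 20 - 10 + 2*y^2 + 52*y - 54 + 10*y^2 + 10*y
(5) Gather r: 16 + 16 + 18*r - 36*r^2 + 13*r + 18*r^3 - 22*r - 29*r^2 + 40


(1) = 4*r - t^2 + t*(r - 3) + 4
(2) = 75*y - 150
(3) = s^2 + 6*s
(4) = 12*y^2 + 72*y - 84
(5) = 18*r^3 - 65*r^2 + 9*r + 72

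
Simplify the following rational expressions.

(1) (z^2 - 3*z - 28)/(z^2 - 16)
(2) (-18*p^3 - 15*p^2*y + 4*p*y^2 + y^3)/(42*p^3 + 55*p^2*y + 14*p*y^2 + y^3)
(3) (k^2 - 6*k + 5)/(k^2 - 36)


(1) = (z - 7)/(z - 4)
(2) = (-3*p + y)/(7*p + y)
(3) = (k^2 - 6*k + 5)/(k^2 - 36)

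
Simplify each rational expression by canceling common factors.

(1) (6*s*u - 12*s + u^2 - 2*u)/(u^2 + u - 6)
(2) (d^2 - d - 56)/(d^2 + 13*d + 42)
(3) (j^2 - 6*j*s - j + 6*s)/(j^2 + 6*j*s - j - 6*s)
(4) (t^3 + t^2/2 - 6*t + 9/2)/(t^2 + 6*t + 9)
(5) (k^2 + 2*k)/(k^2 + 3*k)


(1) = (6*s + u)/(u + 3)
(2) = (d - 8)/(d + 6)
(3) = (j - 6*s)/(j + 6*s)
(4) = (2*t^2 - 5*t + 3)/(2*t + 6)
(5) = (k + 2)/(k + 3)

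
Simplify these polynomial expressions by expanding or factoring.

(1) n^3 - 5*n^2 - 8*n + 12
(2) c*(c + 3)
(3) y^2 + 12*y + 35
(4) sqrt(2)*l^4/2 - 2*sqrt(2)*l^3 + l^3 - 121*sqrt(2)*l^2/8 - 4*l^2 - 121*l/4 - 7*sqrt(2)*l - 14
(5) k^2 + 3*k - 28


(1) = (n - 6)*(n - 1)*(n + 2)
(2) = c^2 + 3*c
(3) = (y + 5)*(y + 7)
(4) = (l - 8)*(l + 1/2)*(l + 7/2)*(sqrt(2)*l/2 + 1)
(5) = (k - 4)*(k + 7)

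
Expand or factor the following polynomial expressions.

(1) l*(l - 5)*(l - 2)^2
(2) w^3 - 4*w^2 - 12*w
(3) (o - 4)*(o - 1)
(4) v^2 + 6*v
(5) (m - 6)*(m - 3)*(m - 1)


(1) = l^4 - 9*l^3 + 24*l^2 - 20*l
(2) = w*(w - 6)*(w + 2)
(3) = o^2 - 5*o + 4
(4) = v*(v + 6)
(5) = m^3 - 10*m^2 + 27*m - 18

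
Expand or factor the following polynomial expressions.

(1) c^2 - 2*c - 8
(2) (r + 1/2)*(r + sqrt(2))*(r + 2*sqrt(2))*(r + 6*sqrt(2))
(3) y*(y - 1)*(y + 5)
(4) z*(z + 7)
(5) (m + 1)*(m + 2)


(1) = (c - 4)*(c + 2)
(2) = r^4 + r^3/2 + 9*sqrt(2)*r^3 + 9*sqrt(2)*r^2/2 + 40*r^2 + 20*r + 24*sqrt(2)*r + 12*sqrt(2)
(3) = y^3 + 4*y^2 - 5*y
(4) = z^2 + 7*z
(5) = m^2 + 3*m + 2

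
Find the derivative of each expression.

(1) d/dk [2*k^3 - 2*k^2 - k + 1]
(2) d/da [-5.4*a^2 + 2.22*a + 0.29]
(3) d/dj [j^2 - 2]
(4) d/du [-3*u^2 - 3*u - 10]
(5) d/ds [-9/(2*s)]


(1) = 6*k^2 - 4*k - 1
(2) = 2.22 - 10.8*a
(3) = 2*j
(4) = -6*u - 3
(5) = 9/(2*s^2)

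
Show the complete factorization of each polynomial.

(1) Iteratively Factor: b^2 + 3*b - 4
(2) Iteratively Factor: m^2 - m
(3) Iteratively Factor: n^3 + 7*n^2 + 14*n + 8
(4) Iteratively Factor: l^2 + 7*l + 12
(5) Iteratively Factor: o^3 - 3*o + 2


(1) = (b - 1)*(b + 4)
(2) = (m)*(m - 1)
(3) = (n + 4)*(n^2 + 3*n + 2) = (n + 1)*(n + 4)*(n + 2)
(4) = (l + 4)*(l + 3)
(5) = (o + 2)*(o^2 - 2*o + 1) = (o - 1)*(o + 2)*(o - 1)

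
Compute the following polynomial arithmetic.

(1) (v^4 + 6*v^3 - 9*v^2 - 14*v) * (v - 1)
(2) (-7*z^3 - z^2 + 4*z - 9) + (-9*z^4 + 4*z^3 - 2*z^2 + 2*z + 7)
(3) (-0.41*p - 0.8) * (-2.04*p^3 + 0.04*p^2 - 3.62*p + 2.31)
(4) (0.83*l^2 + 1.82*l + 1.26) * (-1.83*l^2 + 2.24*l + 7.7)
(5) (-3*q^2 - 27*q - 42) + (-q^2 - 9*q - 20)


(1) = v^5 + 5*v^4 - 15*v^3 - 5*v^2 + 14*v
(2) = -9*z^4 - 3*z^3 - 3*z^2 + 6*z - 2
(3) = 0.8364*p^4 + 1.6156*p^3 + 1.4522*p^2 + 1.9489*p - 1.848
(4) = -1.5189*l^4 - 1.4714*l^3 + 8.162*l^2 + 16.8364*l + 9.702
(5) = -4*q^2 - 36*q - 62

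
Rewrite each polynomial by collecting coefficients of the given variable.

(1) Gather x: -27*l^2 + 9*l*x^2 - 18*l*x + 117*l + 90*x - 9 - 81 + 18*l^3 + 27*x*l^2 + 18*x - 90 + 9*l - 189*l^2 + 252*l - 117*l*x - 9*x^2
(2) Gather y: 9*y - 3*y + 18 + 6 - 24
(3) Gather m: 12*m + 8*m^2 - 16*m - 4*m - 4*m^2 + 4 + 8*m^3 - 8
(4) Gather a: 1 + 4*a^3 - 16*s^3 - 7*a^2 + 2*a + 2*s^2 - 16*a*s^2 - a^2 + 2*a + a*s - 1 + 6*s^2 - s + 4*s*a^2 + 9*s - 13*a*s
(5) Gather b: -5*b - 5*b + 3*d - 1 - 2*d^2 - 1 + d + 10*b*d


(1) = 18*l^3 - 216*l^2 + 378*l + x^2*(9*l - 9) + x*(27*l^2 - 135*l + 108) - 180
(2) = 6*y
(3) = 8*m^3 + 4*m^2 - 8*m - 4
(4) = 4*a^3 + a^2*(4*s - 8) + a*(-16*s^2 - 12*s + 4) - 16*s^3 + 8*s^2 + 8*s
(5) = b*(10*d - 10) - 2*d^2 + 4*d - 2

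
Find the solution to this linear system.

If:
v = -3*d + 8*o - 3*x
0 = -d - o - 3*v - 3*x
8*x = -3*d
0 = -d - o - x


Then:
d = 0
o = 0
v = 0
x = 0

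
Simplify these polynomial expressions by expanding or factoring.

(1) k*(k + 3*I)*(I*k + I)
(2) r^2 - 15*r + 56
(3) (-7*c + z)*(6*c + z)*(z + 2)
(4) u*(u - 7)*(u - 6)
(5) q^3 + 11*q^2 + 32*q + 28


(1) = I*k^3 - 3*k^2 + I*k^2 - 3*k
(2) = (r - 8)*(r - 7)
(3) = -42*c^2*z - 84*c^2 - c*z^2 - 2*c*z + z^3 + 2*z^2
(4) = u^3 - 13*u^2 + 42*u
(5) = (q + 2)^2*(q + 7)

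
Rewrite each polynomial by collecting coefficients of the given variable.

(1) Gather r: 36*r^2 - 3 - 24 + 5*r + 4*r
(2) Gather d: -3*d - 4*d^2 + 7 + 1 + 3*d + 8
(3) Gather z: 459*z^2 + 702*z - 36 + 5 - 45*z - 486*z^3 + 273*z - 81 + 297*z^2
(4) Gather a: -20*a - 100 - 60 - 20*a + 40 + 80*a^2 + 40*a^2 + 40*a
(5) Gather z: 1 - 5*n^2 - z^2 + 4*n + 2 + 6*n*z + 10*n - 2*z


(1) = 36*r^2 + 9*r - 27
(2) = 16 - 4*d^2
(3) = -486*z^3 + 756*z^2 + 930*z - 112
(4) = 120*a^2 - 120
(5) = -5*n^2 + 14*n - z^2 + z*(6*n - 2) + 3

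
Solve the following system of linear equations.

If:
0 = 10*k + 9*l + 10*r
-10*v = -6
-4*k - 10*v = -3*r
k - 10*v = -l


Then:
k = -222/43
l = 480/43
r = -210/43
v = 3/5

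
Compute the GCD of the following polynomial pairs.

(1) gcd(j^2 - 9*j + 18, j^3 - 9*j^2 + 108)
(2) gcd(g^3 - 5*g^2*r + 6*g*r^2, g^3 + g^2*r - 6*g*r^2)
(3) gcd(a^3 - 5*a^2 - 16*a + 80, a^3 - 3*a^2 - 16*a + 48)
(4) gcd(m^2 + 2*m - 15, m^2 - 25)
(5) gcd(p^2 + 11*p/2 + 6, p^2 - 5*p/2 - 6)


(1) = gcd((j - 6)*(j - 3), (j - 6)^2*(j + 3)) = j - 6
(2) = gcd(g*(g - 3*r)*(g - 2*r), g*(g - 2*r)*(g + 3*r)) = -g^2 + 2*g*r
(3) = gcd((a - 5)*(a - 4)*(a + 4), (a - 4)*(a - 3)*(a + 4)) = a^2 - 16
(4) = m + 5
(5) = gcd((p + 3/2)*(p + 4), (p - 4)*(p + 3/2)) = p + 3/2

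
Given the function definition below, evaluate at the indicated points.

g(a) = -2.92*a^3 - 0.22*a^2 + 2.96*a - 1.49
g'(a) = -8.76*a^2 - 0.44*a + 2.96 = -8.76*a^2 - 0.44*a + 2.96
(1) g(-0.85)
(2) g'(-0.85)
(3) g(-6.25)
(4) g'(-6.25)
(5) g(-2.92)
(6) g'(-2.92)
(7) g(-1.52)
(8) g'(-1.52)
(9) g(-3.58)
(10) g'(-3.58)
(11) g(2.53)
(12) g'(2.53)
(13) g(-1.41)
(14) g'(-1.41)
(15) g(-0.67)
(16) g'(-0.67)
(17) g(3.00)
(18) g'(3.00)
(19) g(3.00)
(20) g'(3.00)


(1) = -2.37
(2) = -3.00
(3) = 684.31
(4) = -336.48
(5) = 60.69
(6) = -70.45
(7) = 3.76
(8) = -16.61
(9) = 119.07
(10) = -107.74
(11) = -42.70
(12) = -54.23
(13) = 2.08
(14) = -13.84
(15) = -2.69
(16) = -0.68
(17) = -73.43
(18) = -77.20
(19) = -73.43
(20) = -77.20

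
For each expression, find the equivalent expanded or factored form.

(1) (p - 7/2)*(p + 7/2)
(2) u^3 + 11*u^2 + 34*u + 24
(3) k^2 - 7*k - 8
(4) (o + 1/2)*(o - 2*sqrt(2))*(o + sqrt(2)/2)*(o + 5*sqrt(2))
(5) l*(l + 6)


(1) = p^2 - 49/4
(2) = (u + 1)*(u + 4)*(u + 6)
(3) = (k - 8)*(k + 1)
(4) = o^4 + o^3/2 + 7*sqrt(2)*o^3/2 - 17*o^2 + 7*sqrt(2)*o^2/4 - 10*sqrt(2)*o - 17*o/2 - 5*sqrt(2)
(5) = l^2 + 6*l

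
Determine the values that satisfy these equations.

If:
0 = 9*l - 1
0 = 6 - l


Then:
No Solution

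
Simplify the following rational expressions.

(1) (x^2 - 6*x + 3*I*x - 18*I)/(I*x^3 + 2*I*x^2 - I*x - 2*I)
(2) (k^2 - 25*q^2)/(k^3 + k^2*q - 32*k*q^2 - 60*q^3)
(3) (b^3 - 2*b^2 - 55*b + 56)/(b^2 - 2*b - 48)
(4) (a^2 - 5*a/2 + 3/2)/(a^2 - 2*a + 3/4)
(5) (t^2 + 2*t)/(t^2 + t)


(1) = (-I*x^2 + x*(3 + 6*I) - 18)/(x^3 + 2*x^2 - x - 2)
(2) = (-k + 5*q)/(-k^2 + 4*k*q + 12*q^2)
(3) = (b^2 + 6*b - 7)/(b + 6)
(4) = (2*a - 2)/(2*a - 1)
(5) = (t + 2)/(t + 1)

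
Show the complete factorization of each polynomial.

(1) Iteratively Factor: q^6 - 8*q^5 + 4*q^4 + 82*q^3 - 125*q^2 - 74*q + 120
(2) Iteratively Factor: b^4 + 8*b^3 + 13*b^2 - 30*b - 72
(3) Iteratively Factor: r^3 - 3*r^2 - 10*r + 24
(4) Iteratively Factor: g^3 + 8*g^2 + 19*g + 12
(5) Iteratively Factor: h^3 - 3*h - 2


(1) = (q - 1)*(q^5 - 7*q^4 - 3*q^3 + 79*q^2 - 46*q - 120) = (q - 1)*(q + 3)*(q^4 - 10*q^3 + 27*q^2 - 2*q - 40) = (q - 5)*(q - 1)*(q + 3)*(q^3 - 5*q^2 + 2*q + 8) = (q - 5)*(q - 2)*(q - 1)*(q + 3)*(q^2 - 3*q - 4) = (q - 5)*(q - 2)*(q - 1)*(q + 1)*(q + 3)*(q - 4)
(2) = (b + 3)*(b^3 + 5*b^2 - 2*b - 24) = (b - 2)*(b + 3)*(b^2 + 7*b + 12) = (b - 2)*(b + 3)*(b + 4)*(b + 3)
(3) = (r + 3)*(r^2 - 6*r + 8) = (r - 4)*(r + 3)*(r - 2)
(4) = (g + 4)*(g^2 + 4*g + 3) = (g + 3)*(g + 4)*(g + 1)
(5) = (h + 1)*(h^2 - h - 2) = (h - 2)*(h + 1)*(h + 1)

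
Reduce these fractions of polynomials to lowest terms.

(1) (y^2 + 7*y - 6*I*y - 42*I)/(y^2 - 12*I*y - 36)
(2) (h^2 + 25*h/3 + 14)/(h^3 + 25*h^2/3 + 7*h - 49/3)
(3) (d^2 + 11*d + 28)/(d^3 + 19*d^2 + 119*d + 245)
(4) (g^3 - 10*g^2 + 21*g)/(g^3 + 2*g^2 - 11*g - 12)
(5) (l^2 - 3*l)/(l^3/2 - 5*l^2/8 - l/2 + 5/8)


(1) = (y + 7)/(y - 6*I)
(2) = (h + 6)/(h^2 + 6*h - 7)
(3) = (d + 4)/(d^2 + 12*d + 35)
(4) = (g^2 - 7*g)/(g^2 + 5*g + 4)
(5) = (8*l^2 - 24*l)/(4*l^3 - 5*l^2 - 4*l + 5)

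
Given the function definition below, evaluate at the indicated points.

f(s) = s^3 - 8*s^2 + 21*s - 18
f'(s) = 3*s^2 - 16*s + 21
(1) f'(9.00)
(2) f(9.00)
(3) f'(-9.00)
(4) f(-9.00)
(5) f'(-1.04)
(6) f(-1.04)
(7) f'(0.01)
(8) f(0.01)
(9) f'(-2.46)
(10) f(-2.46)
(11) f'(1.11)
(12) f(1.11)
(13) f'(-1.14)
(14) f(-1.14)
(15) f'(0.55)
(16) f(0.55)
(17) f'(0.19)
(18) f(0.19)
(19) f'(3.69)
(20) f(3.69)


(1) = 120.00
(2) = 252.00
(3) = 408.00
(4) = -1584.00
(5) = 40.88
(6) = -49.62
(7) = 20.84
(8) = -17.79
(9) = 78.51
(10) = -132.96
(11) = 6.94
(12) = -3.18
(13) = 43.14
(14) = -53.82
(15) = 13.11
(16) = -8.70
(17) = 18.07
(18) = -14.29
(19) = 2.81
(20) = 0.80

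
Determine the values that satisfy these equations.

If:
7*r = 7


Then:
r = 1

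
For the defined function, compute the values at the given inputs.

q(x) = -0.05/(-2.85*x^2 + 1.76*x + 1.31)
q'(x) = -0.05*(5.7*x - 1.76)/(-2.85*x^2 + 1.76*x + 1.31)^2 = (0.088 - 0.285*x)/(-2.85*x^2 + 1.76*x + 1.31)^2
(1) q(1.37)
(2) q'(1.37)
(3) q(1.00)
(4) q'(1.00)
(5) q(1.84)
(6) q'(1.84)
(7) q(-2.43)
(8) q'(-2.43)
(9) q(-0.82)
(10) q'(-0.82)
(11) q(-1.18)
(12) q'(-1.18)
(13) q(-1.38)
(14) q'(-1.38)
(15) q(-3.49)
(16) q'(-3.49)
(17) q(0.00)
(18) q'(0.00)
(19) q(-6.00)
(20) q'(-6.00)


(1) = 0.03
(2) = -0.11
(3) = -0.23
(4) = -4.07
(5) = 0.01
(6) = -0.02
(7) = 0.00
(8) = 0.00
(9) = 0.02
(10) = 0.08
(11) = 0.01
(12) = 0.02
(13) = 0.01
(14) = 0.01
(15) = 0.00
(16) = 0.00
(17) = -0.04
(18) = 0.05
(19) = 0.00
(20) = 0.00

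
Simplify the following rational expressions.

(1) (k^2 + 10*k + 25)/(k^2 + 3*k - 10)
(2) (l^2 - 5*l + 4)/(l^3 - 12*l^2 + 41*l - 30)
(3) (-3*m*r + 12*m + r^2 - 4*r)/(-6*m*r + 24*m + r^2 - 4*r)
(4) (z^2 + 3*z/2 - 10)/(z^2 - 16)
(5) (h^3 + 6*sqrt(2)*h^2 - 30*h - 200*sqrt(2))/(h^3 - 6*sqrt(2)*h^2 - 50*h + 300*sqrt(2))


(1) = (k + 5)/(k - 2)
(2) = (l - 4)/(l^2 - 11*l + 30)
(3) = (-3*m + r)/(-6*m + r)
(4) = (2*z - 5)/(2*z - 8)
(5) = (h^2 + sqrt(2)*h - 40)/(h^2 - 11*sqrt(2)*h + 60)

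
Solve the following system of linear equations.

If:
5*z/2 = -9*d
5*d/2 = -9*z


Then:
d = 0
z = 0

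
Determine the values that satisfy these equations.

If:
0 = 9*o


Then:
o = 0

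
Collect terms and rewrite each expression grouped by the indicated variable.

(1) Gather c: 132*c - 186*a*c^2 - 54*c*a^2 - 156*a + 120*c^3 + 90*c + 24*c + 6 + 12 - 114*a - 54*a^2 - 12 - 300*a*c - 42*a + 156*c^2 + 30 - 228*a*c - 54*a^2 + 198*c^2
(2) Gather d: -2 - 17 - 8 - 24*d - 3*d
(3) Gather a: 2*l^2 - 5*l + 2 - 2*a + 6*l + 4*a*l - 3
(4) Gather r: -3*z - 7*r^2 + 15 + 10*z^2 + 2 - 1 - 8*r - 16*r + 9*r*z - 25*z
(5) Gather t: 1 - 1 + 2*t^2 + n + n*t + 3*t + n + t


(1) = -108*a^2 - 312*a + 120*c^3 + c^2*(354 - 186*a) + c*(-54*a^2 - 528*a + 246) + 36
(2) = -27*d - 27
(3) = a*(4*l - 2) + 2*l^2 + l - 1
(4) = -7*r^2 + r*(9*z - 24) + 10*z^2 - 28*z + 16
(5) = 2*n + 2*t^2 + t*(n + 4)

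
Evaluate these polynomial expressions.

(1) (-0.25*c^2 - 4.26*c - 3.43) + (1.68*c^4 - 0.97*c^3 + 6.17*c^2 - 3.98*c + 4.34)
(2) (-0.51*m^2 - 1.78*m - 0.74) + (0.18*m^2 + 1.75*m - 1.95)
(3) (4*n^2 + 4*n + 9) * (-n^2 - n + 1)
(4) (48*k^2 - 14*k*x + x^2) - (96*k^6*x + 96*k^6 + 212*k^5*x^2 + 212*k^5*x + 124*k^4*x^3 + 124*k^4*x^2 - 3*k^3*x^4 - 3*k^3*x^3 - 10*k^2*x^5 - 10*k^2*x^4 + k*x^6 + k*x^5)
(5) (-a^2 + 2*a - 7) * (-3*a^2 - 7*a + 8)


(1) = 1.68*c^4 - 0.97*c^3 + 5.92*c^2 - 8.24*c + 0.91
(2) = -0.33*m^2 - 0.03*m - 2.69
(3) = -4*n^4 - 8*n^3 - 9*n^2 - 5*n + 9
(4) = -96*k^6*x - 96*k^6 - 212*k^5*x^2 - 212*k^5*x - 124*k^4*x^3 - 124*k^4*x^2 + 3*k^3*x^4 + 3*k^3*x^3 + 10*k^2*x^5 + 10*k^2*x^4 + 48*k^2 - k*x^6 - k*x^5 - 14*k*x + x^2
(5) = 3*a^4 + a^3 - a^2 + 65*a - 56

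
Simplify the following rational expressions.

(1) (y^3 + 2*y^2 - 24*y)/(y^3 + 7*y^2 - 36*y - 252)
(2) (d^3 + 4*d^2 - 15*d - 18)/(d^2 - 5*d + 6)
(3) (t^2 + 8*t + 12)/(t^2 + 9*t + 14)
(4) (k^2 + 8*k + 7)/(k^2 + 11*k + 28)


(1) = (y^2 - 4*y)/(y^2 + y - 42)
(2) = (d^2 + 7*d + 6)/(d - 2)
(3) = (t + 6)/(t + 7)
(4) = (k + 1)/(k + 4)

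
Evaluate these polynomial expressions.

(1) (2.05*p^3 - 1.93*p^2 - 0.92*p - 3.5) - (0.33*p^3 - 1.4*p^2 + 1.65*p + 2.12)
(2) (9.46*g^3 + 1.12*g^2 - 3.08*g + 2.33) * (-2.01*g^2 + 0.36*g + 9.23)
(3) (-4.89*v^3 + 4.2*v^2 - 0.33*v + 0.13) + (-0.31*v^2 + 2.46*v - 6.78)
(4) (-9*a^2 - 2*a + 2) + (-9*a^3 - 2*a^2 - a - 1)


(1) = 1.72*p^3 - 0.53*p^2 - 2.57*p - 5.62
(2) = -19.0146*g^5 + 1.1544*g^4 + 93.9098*g^3 + 4.5455*g^2 - 27.5896*g + 21.5059
(3) = -4.89*v^3 + 3.89*v^2 + 2.13*v - 6.65
(4) = -9*a^3 - 11*a^2 - 3*a + 1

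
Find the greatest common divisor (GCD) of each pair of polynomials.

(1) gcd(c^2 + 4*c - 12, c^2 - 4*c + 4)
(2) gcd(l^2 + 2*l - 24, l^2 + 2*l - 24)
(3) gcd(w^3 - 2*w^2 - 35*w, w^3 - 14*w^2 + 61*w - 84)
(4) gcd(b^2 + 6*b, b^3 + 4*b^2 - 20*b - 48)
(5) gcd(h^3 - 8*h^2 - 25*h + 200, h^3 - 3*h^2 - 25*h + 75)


(1) = gcd((c - 2)*(c + 6), (c - 2)^2) = c - 2
(2) = gcd((l - 4)*(l + 6), (l - 4)*(l + 6)) = l^2 + 2*l - 24
(3) = w - 7
(4) = b + 6
(5) = gcd((h - 8)*(h - 5)*(h + 5), (h - 5)*(h - 3)*(h + 5)) = h^2 - 25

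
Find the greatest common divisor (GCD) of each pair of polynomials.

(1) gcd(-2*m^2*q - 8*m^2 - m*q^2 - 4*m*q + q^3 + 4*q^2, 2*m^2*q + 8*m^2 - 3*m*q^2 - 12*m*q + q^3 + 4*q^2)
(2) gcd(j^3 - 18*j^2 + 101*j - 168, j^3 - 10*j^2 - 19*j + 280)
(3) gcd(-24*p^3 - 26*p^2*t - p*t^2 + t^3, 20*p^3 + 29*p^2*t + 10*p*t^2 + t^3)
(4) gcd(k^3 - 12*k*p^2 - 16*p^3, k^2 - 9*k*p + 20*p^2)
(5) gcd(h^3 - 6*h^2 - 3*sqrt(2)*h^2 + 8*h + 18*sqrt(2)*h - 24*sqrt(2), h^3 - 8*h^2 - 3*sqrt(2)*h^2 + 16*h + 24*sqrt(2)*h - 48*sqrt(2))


(1) = -2*m*q - 8*m + q^2 + 4*q
(2) = gcd((j - 8)*(j - 7)*(j - 3), (j - 8)*(j - 7)*(j + 5)) = j^2 - 15*j + 56
(3) = gcd((-6*p + t)*(p + t)*(4*p + t), (p + t)*(4*p + t)*(5*p + t)) = 4*p^2 + 5*p*t + t^2
(4) = gcd((k - 4*p)*(k + 2*p)^2, (k - 5*p)*(k - 4*p)) = -k + 4*p
(5) = gcd((h - 4)*(h - 2)*(h - 3*sqrt(2)), (h - 4)^2*(h - 3*sqrt(2))) = h^2 + h*(-3*sqrt(2) - 4) + 12*sqrt(2)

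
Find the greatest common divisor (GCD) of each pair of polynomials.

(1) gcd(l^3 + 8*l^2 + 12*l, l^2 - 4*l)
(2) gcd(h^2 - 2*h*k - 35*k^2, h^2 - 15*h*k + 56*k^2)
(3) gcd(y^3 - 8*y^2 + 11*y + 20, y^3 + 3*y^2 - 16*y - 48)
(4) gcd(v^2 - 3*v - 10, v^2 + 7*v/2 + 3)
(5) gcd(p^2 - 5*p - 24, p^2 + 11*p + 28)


(1) = gcd(l*(l + 2)*(l + 6), l*(l - 4)) = l
(2) = gcd((h - 7*k)*(h + 5*k), (h - 8*k)*(h - 7*k)) = h - 7*k
(3) = y - 4
(4) = gcd((v - 5)*(v + 2), (v + 3/2)*(v + 2)) = v + 2
(5) = gcd((p - 8)*(p + 3), (p + 4)*(p + 7)) = 1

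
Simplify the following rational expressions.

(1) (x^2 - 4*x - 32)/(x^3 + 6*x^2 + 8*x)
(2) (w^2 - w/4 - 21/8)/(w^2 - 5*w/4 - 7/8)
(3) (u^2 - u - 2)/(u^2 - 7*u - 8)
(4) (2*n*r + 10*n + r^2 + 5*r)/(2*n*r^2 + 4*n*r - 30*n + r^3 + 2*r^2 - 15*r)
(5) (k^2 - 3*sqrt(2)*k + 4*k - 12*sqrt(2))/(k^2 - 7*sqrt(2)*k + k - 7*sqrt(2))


(1) = (x - 8)/(x^2 + 2*x)
(2) = (2*w + 3)/(2*w + 1)
(3) = (u - 2)/(u - 8)
(4) = 1/(r - 3)
(5) = (k^2 + k*(4 - 3*sqrt(2)) - 12*sqrt(2))/(k^2 + k*(1 - 7*sqrt(2)) - 7*sqrt(2))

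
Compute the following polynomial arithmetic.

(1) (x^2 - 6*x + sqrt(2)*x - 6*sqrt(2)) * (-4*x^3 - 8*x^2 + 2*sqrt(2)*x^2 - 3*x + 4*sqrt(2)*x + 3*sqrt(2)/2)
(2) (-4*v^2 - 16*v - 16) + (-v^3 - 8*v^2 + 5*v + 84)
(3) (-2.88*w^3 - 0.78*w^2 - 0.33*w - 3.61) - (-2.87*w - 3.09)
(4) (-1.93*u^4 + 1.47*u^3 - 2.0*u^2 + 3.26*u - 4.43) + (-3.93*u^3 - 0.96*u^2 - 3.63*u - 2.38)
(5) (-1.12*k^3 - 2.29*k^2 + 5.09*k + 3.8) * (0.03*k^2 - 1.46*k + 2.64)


(1) = -4*x^5 - 2*sqrt(2)*x^4 + 16*x^4 + 8*sqrt(2)*x^3 + 49*x^3 + 2*x^2 + 45*sqrt(2)*x^2/2 - 45*x + 9*sqrt(2)*x - 18
(2) = -v^3 - 12*v^2 - 11*v + 68
(3) = -2.88*w^3 - 0.78*w^2 + 2.54*w - 0.52
(4) = -1.93*u^4 - 2.46*u^3 - 2.96*u^2 - 0.37*u - 6.81
(5) = -0.0336*k^5 + 1.5665*k^4 + 0.5393*k^3 - 13.363*k^2 + 7.8896*k + 10.032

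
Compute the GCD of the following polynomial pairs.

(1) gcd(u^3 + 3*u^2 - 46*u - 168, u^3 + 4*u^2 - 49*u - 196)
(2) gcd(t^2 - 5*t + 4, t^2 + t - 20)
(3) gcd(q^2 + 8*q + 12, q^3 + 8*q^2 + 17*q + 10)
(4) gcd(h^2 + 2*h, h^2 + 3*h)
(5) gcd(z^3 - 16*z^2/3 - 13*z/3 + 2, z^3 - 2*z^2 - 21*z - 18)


(1) = gcd((u - 7)*(u + 4)*(u + 6), (u - 7)*(u + 4)*(u + 7)) = u^2 - 3*u - 28
(2) = gcd((t - 4)*(t - 1), (t - 4)*(t + 5)) = t - 4
(3) = q + 2
(4) = h
(5) = z^2 - 5*z - 6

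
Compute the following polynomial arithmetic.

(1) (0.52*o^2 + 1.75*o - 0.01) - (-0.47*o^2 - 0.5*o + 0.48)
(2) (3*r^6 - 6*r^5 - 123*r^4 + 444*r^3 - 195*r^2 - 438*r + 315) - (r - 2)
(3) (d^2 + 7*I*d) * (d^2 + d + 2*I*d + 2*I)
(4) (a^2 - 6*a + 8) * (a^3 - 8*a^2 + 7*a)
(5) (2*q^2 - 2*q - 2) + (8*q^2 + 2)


(1) = 0.99*o^2 + 2.25*o - 0.49
(2) = 3*r^6 - 6*r^5 - 123*r^4 + 444*r^3 - 195*r^2 - 439*r + 317
(3) = d^4 + d^3 + 9*I*d^3 - 14*d^2 + 9*I*d^2 - 14*d
(4) = a^5 - 14*a^4 + 63*a^3 - 106*a^2 + 56*a
(5) = 10*q^2 - 2*q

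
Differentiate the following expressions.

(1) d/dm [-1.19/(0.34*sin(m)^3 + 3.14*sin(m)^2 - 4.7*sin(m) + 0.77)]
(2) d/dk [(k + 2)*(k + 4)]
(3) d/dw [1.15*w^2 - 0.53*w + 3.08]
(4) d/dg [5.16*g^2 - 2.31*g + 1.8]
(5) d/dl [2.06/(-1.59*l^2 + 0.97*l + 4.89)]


(1) = (1.2138*sin(m)^2 + 7.4732*sin(m) - 5.593)*cos(m)/(0.34*sin(m)^3 + 3.14*sin(m)^2 - 4.7*sin(m) + 0.77)^2
(2) = 2*k + 6
(3) = 2.3*w - 0.53
(4) = 10.32*g - 2.31
(5) = (6.5508*l - 1.9982)/(-1.59*l^2 + 0.97*l + 4.89)^2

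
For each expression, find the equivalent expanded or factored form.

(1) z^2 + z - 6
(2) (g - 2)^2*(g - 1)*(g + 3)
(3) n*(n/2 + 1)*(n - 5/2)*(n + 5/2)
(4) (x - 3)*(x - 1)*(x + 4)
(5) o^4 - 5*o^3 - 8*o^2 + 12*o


(1) = (z - 2)*(z + 3)
(2) = g^4 - 2*g^3 - 7*g^2 + 20*g - 12
(3) = n^4/2 + n^3 - 25*n^2/8 - 25*n/4
(4) = x^3 - 13*x + 12
(5) = o*(o - 6)*(o - 1)*(o + 2)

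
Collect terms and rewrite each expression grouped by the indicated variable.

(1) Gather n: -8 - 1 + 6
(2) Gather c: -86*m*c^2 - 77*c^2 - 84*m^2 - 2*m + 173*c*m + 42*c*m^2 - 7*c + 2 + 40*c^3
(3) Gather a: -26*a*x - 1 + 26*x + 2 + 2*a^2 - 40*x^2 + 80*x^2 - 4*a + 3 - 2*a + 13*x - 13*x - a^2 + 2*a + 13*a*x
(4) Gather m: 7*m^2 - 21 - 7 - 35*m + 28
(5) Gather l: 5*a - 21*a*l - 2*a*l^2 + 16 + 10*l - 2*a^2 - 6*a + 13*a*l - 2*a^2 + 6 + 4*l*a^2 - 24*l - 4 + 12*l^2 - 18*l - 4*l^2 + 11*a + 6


(1) = -3
(2) = 40*c^3 + c^2*(-86*m - 77) + c*(42*m^2 + 173*m - 7) - 84*m^2 - 2*m + 2
(3) = a^2 + a*(-13*x - 4) + 40*x^2 + 26*x + 4
(4) = 7*m^2 - 35*m
(5) = -4*a^2 + 10*a + l^2*(8 - 2*a) + l*(4*a^2 - 8*a - 32) + 24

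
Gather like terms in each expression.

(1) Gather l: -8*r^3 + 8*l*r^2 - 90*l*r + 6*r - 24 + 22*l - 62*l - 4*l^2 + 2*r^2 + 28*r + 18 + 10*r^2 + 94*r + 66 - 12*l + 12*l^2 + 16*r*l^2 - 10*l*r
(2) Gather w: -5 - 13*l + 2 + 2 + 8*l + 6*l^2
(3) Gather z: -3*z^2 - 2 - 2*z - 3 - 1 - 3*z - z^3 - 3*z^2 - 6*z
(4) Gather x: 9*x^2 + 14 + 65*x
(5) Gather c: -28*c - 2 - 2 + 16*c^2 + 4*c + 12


(1) = l^2*(16*r + 8) + l*(8*r^2 - 100*r - 52) - 8*r^3 + 12*r^2 + 128*r + 60
(2) = 6*l^2 - 5*l - 1
(3) = -z^3 - 6*z^2 - 11*z - 6
(4) = 9*x^2 + 65*x + 14
(5) = 16*c^2 - 24*c + 8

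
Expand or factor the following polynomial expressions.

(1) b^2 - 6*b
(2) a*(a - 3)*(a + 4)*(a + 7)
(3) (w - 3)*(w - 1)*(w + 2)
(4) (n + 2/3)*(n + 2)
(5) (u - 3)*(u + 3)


(1) = b*(b - 6)
(2) = a^4 + 8*a^3 - 5*a^2 - 84*a
(3) = w^3 - 2*w^2 - 5*w + 6
(4) = n^2 + 8*n/3 + 4/3
(5) = u^2 - 9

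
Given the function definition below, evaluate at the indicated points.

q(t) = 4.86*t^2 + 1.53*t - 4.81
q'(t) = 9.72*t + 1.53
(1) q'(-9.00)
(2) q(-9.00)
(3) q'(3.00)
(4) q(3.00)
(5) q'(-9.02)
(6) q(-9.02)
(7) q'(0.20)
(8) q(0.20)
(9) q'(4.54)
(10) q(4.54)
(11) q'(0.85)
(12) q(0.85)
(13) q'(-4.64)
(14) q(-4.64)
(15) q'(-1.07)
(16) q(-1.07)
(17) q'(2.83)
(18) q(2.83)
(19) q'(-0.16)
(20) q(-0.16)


(1) = -85.95
(2) = 375.08
(3) = 30.69
(4) = 43.52
(5) = -86.14
(6) = 376.80
(7) = 3.47
(8) = -4.31
(9) = 45.66
(10) = 102.31
(11) = 9.79
(12) = 0.00
(13) = -43.57
(14) = 92.72
(15) = -8.87
(16) = -0.88
(17) = 29.04
(18) = 38.44
(19) = -0.03
(20) = -4.93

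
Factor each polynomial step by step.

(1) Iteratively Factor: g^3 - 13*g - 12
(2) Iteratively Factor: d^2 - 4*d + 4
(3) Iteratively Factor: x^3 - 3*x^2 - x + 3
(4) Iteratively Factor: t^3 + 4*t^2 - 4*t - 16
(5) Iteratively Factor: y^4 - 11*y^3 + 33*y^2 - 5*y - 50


(1) = (g - 4)*(g^2 + 4*g + 3) = (g - 4)*(g + 1)*(g + 3)
(2) = (d - 2)*(d - 2)
(3) = (x + 1)*(x^2 - 4*x + 3) = (x - 1)*(x + 1)*(x - 3)
(4) = (t - 2)*(t^2 + 6*t + 8) = (t - 2)*(t + 2)*(t + 4)
(5) = (y + 1)*(y^3 - 12*y^2 + 45*y - 50) = (y - 5)*(y + 1)*(y^2 - 7*y + 10) = (y - 5)^2*(y + 1)*(y - 2)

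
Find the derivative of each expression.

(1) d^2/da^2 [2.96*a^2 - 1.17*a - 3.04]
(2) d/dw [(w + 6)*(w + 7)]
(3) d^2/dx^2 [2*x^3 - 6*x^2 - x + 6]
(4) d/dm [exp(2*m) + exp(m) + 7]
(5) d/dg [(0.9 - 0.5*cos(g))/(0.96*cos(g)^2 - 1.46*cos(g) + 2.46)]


(1) = 5.92000000000000
(2) = 2*w + 13
(3) = 12*x - 12
(4) = (2*exp(m) + 1)*exp(m)
(5) = (-0.48*cos(g)^2 + 1.728*cos(g) - 0.084)*sin(g)/(0.9216*cos(g)^4 - 2.8032*cos(g)^3 + 6.8548*cos(g)^2 - 7.1832*cos(g) + 6.0516)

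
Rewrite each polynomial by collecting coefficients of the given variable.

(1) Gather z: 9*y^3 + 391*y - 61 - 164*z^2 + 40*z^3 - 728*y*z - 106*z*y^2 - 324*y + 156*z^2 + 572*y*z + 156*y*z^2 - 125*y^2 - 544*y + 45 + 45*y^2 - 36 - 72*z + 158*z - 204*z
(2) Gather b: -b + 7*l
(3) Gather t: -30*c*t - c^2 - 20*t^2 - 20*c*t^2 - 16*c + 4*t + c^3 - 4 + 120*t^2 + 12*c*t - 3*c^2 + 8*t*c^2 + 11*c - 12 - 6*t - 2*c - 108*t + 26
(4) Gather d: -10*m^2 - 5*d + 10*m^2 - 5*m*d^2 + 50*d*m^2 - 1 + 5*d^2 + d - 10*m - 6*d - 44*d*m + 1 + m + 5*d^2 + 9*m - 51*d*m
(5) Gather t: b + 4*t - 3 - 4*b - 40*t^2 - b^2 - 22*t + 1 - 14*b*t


(1) = 9*y^3 - 80*y^2 - 477*y + 40*z^3 + z^2*(156*y - 8) + z*(-106*y^2 - 156*y - 118) - 52
(2) = -b + 7*l
(3) = c^3 - 4*c^2 - 7*c + t^2*(100 - 20*c) + t*(8*c^2 - 18*c - 110) + 10
(4) = d^2*(10 - 5*m) + d*(50*m^2 - 95*m - 10)
(5) = -b^2 - 3*b - 40*t^2 + t*(-14*b - 18) - 2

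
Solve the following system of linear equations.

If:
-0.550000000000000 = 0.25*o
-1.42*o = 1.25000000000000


Then:
No Solution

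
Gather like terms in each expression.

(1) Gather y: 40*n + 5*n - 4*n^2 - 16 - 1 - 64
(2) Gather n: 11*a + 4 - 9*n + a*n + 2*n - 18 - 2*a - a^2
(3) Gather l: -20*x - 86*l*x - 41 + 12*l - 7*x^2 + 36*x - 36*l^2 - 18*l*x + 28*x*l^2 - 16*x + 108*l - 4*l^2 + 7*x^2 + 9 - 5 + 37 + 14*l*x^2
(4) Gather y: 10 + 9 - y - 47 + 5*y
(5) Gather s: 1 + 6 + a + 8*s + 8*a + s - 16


(1) = -4*n^2 + 45*n - 81
(2) = -a^2 + 9*a + n*(a - 7) - 14
(3) = l^2*(28*x - 40) + l*(14*x^2 - 104*x + 120)
(4) = 4*y - 28
(5) = 9*a + 9*s - 9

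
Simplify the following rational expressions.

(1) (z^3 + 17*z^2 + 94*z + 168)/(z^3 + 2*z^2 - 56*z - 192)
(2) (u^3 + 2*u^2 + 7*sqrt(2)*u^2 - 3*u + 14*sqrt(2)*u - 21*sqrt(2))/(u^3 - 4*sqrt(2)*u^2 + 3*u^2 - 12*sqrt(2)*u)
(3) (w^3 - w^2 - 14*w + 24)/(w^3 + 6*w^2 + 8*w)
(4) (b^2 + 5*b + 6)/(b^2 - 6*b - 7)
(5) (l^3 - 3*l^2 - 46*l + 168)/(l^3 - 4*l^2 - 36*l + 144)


(1) = (z + 7)/(z - 8)
(2) = (u^2 + u*(-1 + 7*sqrt(2)) - 7*sqrt(2))/(u^2 - 4*sqrt(2)*u)
(3) = (w^2 - 5*w + 6)/(w^2 + 2*w)
(4) = (b^2 + 5*b + 6)/(b^2 - 6*b - 7)
(5) = (l + 7)/(l + 6)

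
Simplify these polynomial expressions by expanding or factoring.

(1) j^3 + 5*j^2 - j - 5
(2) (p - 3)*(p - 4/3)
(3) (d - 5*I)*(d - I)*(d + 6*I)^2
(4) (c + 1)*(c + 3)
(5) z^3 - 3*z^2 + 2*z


(1) = (j - 1)*(j + 1)*(j + 5)
(2) = p^2 - 13*p/3 + 4
(3) = d^4 + 6*I*d^3 + 31*d^2 + 156*I*d + 180
(4) = c^2 + 4*c + 3
(5) = z*(z - 2)*(z - 1)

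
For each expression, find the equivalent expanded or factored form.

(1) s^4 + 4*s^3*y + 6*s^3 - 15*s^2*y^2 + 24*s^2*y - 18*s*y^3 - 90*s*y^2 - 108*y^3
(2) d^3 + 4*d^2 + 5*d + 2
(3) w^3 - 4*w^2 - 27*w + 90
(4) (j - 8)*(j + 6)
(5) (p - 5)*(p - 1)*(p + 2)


(1) = (s + 6)*(s - 3*y)*(s + y)*(s + 6*y)
(2) = (d + 1)^2*(d + 2)
(3) = (w - 6)*(w - 3)*(w + 5)
(4) = j^2 - 2*j - 48
(5) = p^3 - 4*p^2 - 7*p + 10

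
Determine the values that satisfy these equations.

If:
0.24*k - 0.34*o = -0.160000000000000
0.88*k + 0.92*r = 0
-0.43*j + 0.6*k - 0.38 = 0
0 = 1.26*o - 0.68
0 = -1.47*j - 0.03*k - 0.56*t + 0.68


Then:
j = -0.75
k = 0.10
o = 0.54
r = -0.09
t = 3.17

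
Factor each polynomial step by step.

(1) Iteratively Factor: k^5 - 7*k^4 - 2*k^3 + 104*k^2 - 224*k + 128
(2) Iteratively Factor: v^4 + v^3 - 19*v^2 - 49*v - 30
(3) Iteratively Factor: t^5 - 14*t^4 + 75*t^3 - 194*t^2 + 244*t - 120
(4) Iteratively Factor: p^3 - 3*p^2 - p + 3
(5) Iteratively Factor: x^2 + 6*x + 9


(1) = (k - 1)*(k^4 - 6*k^3 - 8*k^2 + 96*k - 128) = (k - 4)*(k - 1)*(k^3 - 2*k^2 - 16*k + 32) = (k - 4)*(k - 1)*(k + 4)*(k^2 - 6*k + 8) = (k - 4)^2*(k - 1)*(k + 4)*(k - 2)
(2) = (v + 2)*(v^3 - v^2 - 17*v - 15) = (v + 1)*(v + 2)*(v^2 - 2*v - 15) = (v - 5)*(v + 1)*(v + 2)*(v + 3)
(3) = (t - 2)*(t^4 - 12*t^3 + 51*t^2 - 92*t + 60) = (t - 2)^2*(t^3 - 10*t^2 + 31*t - 30) = (t - 3)*(t - 2)^2*(t^2 - 7*t + 10) = (t - 3)*(t - 2)^3*(t - 5)
(4) = (p - 3)*(p^2 - 1) = (p - 3)*(p - 1)*(p + 1)
(5) = (x + 3)*(x + 3)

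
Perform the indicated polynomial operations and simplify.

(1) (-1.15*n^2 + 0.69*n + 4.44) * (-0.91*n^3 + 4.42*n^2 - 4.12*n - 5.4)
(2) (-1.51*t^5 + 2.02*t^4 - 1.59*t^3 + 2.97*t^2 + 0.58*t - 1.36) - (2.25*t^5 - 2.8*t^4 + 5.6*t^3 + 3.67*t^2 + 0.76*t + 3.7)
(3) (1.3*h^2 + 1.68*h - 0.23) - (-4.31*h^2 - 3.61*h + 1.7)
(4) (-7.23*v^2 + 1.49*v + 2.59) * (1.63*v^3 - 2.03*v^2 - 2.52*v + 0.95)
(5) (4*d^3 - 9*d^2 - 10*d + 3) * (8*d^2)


(1) = 1.0465*n^5 - 5.7109*n^4 + 3.7474*n^3 + 22.992*n^2 - 22.0188*n - 23.976
(2) = -3.76*t^5 + 4.82*t^4 - 7.19*t^3 - 0.7*t^2 - 0.18*t - 5.06
(3) = 5.61*h^2 + 5.29*h - 1.93
(4) = -11.7849*v^5 + 17.1056*v^4 + 19.4166*v^3 - 15.881*v^2 - 5.1113*v + 2.4605
(5) = 32*d^5 - 72*d^4 - 80*d^3 + 24*d^2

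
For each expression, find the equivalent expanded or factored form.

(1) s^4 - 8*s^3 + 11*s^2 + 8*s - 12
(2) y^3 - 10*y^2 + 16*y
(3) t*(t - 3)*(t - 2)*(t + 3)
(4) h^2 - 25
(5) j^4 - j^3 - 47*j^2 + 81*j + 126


(1) = (s - 6)*(s - 2)*(s - 1)*(s + 1)
(2) = y*(y - 8)*(y - 2)
(3) = t^4 - 2*t^3 - 9*t^2 + 18*t
(4) = (h - 5)*(h + 5)
(5) = (j - 6)*(j - 3)*(j + 1)*(j + 7)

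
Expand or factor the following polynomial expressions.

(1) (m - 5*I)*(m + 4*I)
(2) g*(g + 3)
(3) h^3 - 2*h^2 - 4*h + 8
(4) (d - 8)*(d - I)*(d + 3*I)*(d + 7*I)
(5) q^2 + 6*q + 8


(1) = m^2 - I*m + 20
(2) = g^2 + 3*g
(3) = (h - 2)^2*(h + 2)
(4) = d^4 - 8*d^3 + 9*I*d^3 - 11*d^2 - 72*I*d^2 + 88*d + 21*I*d - 168*I
(5) = (q + 2)*(q + 4)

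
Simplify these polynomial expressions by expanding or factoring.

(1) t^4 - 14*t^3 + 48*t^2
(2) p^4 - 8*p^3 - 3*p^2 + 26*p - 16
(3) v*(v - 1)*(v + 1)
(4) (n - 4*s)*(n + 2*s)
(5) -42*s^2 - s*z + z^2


(1) = t^2*(t - 8)*(t - 6)
(2) = (p - 8)*(p - 1)^2*(p + 2)
(3) = v^3 - v
(4) = n^2 - 2*n*s - 8*s^2
(5) = (-7*s + z)*(6*s + z)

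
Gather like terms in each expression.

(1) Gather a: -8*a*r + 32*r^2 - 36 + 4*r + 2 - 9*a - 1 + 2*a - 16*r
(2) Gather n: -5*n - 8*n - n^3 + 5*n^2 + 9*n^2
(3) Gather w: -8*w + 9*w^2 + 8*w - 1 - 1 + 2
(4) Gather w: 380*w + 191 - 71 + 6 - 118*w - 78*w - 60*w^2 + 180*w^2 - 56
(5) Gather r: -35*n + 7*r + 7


(1) = a*(-8*r - 7) + 32*r^2 - 12*r - 35
(2) = -n^3 + 14*n^2 - 13*n
(3) = 9*w^2
(4) = 120*w^2 + 184*w + 70
(5) = -35*n + 7*r + 7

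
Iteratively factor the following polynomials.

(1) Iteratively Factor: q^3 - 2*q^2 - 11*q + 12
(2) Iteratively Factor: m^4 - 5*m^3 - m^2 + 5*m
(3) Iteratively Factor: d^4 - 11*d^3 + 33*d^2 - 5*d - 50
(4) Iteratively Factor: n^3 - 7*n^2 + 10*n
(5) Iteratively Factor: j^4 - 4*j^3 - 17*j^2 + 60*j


(1) = (q + 3)*(q^2 - 5*q + 4) = (q - 4)*(q + 3)*(q - 1)
(2) = (m - 5)*(m^3 - m) = (m - 5)*(m + 1)*(m^2 - m) = m*(m - 5)*(m + 1)*(m - 1)
(3) = (d + 1)*(d^3 - 12*d^2 + 45*d - 50) = (d - 2)*(d + 1)*(d^2 - 10*d + 25) = (d - 5)*(d - 2)*(d + 1)*(d - 5)
(4) = (n - 5)*(n^2 - 2*n) = n*(n - 5)*(n - 2)
(5) = (j - 3)*(j^3 - j^2 - 20*j) = j*(j - 3)*(j^2 - j - 20) = j*(j - 5)*(j - 3)*(j + 4)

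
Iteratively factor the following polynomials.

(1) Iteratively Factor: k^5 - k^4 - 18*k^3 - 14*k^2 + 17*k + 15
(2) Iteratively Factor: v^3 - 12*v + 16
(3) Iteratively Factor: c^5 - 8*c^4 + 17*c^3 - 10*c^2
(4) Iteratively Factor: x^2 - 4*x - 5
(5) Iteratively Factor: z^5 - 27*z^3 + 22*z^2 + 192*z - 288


(1) = (k + 3)*(k^4 - 4*k^3 - 6*k^2 + 4*k + 5) = (k - 5)*(k + 3)*(k^3 + k^2 - k - 1) = (k - 5)*(k + 1)*(k + 3)*(k^2 - 1) = (k - 5)*(k - 1)*(k + 1)*(k + 3)*(k + 1)
(2) = (v - 2)*(v^2 + 2*v - 8) = (v - 2)^2*(v + 4)
(3) = (c - 2)*(c^4 - 6*c^3 + 5*c^2) = (c - 5)*(c - 2)*(c^3 - c^2) = c*(c - 5)*(c - 2)*(c^2 - c) = c^2*(c - 5)*(c - 2)*(c - 1)
(4) = (x - 5)*(x + 1)
(5) = (z - 3)*(z^4 + 3*z^3 - 18*z^2 - 32*z + 96) = (z - 3)*(z + 4)*(z^3 - z^2 - 14*z + 24) = (z - 3)^2*(z + 4)*(z^2 + 2*z - 8) = (z - 3)^2*(z - 2)*(z + 4)*(z + 4)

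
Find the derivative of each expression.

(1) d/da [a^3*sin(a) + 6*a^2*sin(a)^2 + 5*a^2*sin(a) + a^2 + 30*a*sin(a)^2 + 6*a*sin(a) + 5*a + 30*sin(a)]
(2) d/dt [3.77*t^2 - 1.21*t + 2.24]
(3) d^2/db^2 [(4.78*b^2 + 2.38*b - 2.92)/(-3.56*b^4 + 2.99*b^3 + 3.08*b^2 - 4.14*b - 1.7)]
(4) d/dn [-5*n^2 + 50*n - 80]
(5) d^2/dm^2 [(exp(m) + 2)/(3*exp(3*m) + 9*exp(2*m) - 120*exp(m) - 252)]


(1) = a^3*cos(a) + 3*a^2*sin(a) + 6*a^2*sin(2*a) + 5*a^2*cos(a) + 12*a*sin(a)^2 + 10*a*sin(a) + 30*a*sin(2*a) + 6*a*cos(a) + 2*a + 30*sin(a)^2 + 6*sin(a) + 30*cos(a) + 5
(2) = 7.54*t - 1.21
(3) = (-363.478848*b^8 - 56.676624*b^7 + 955.186148*b^6 - 58.1421*b^5 + 155.175384*b^4 + 324.340304*b^3 - 558.072384*b^2 - 209.116944*b + 136.545984)/(45.118016*b^12 - 113.682192*b^11 - 21.623796*b^10 + 327.383725*b^9 - 181.063308*b^8 - 354.995478*b^7 + 316.342894*b^6 + 208.344396*b^5 - 205.385784*b^4 - 85.027596*b^3 + 60.70836*b^2 + 35.8938*b + 4.913)
(4) = 50 - 10*n
(5) = (4*exp(3*m) + 3*exp(2*m) + 169*exp(m) + 42)*exp(m)/(3*(exp(6*m) + 3*exp(5*m) - 123*exp(4*m) - 251*exp(3*m) + 5166*exp(2*m) + 5292*exp(m) - 74088))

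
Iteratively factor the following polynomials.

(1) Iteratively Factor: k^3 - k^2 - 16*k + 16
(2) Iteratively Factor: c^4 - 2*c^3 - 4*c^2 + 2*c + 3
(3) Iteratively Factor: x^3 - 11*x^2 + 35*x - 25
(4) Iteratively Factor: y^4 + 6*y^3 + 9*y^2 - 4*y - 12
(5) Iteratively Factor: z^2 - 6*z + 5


(1) = (k - 4)*(k^2 + 3*k - 4) = (k - 4)*(k + 4)*(k - 1)
(2) = (c - 1)*(c^3 - c^2 - 5*c - 3) = (c - 3)*(c - 1)*(c^2 + 2*c + 1) = (c - 3)*(c - 1)*(c + 1)*(c + 1)
(3) = (x - 5)*(x^2 - 6*x + 5) = (x - 5)*(x - 1)*(x - 5)
(4) = (y - 1)*(y^3 + 7*y^2 + 16*y + 12) = (y - 1)*(y + 2)*(y^2 + 5*y + 6) = (y - 1)*(y + 2)^2*(y + 3)
(5) = (z - 5)*(z - 1)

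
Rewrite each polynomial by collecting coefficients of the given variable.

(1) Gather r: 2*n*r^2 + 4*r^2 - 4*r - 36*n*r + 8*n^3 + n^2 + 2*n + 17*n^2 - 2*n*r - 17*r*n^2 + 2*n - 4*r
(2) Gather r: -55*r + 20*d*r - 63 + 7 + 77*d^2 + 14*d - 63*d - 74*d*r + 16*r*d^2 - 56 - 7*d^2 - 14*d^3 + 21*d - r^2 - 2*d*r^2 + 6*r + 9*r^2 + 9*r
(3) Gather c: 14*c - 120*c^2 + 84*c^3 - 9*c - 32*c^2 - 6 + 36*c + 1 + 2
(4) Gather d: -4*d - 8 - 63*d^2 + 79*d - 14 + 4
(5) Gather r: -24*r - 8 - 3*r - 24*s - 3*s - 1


(1) = 8*n^3 + 18*n^2 + 4*n + r^2*(2*n + 4) + r*(-17*n^2 - 38*n - 8)
(2) = -14*d^3 + 70*d^2 - 28*d + r^2*(8 - 2*d) + r*(16*d^2 - 54*d - 40) - 112
(3) = 84*c^3 - 152*c^2 + 41*c - 3
(4) = -63*d^2 + 75*d - 18
(5) = -27*r - 27*s - 9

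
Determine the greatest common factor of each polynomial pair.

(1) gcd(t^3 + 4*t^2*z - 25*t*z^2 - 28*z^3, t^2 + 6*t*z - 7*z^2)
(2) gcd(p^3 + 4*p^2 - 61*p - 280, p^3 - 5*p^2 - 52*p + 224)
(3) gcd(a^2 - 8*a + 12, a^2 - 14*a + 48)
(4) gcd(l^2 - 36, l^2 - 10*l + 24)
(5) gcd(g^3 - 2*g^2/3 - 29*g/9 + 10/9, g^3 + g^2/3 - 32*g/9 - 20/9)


(1) = t + 7*z
(2) = gcd((p - 8)*(p + 5)*(p + 7), (p - 8)*(p - 4)*(p + 7)) = p^2 - p - 56
(3) = gcd((a - 6)*(a - 2), (a - 8)*(a - 6)) = a - 6
(4) = gcd((l - 6)*(l + 6), (l - 6)*(l - 4)) = l - 6
(5) = gcd((g - 2)*(g - 1/3)*(g + 5/3), (g - 2)*(g + 2/3)*(g + 5/3)) = g^2 - g/3 - 10/3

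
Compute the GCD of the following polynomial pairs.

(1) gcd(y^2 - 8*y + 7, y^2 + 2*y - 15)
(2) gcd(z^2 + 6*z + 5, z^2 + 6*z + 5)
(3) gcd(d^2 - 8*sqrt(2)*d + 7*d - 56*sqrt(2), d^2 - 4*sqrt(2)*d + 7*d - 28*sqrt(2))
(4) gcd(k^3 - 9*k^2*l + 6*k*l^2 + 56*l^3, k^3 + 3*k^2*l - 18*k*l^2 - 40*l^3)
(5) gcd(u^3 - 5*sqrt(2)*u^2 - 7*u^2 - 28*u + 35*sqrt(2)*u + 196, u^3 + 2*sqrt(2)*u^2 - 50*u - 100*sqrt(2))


(1) = 1
(2) = gcd((z + 1)*(z + 5), (z + 1)*(z + 5)) = z^2 + 6*z + 5
(3) = gcd((d + 7)*(d - 8*sqrt(2)), (d + 7)*(d - 4*sqrt(2))) = d + 7
(4) = gcd((k - 7*l)*(k - 4*l)*(k + 2*l), (k - 4*l)*(k + 2*l)*(k + 5*l)) = k^2 - 2*k*l - 8*l^2
(5) = gcd((u - 7)*(u - 7*sqrt(2))*(u + 2*sqrt(2)), (u - 5*sqrt(2))*(u + 2*sqrt(2))*(u + 5*sqrt(2))) = u + 2*sqrt(2)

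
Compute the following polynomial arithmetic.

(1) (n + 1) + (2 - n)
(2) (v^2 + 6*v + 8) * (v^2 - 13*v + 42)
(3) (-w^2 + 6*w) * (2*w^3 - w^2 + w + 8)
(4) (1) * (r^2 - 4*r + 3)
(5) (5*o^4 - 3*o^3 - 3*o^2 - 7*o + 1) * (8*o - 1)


(1) = 3
(2) = v^4 - 7*v^3 - 28*v^2 + 148*v + 336
(3) = -2*w^5 + 13*w^4 - 7*w^3 - 2*w^2 + 48*w
(4) = r^2 - 4*r + 3
(5) = 40*o^5 - 29*o^4 - 21*o^3 - 53*o^2 + 15*o - 1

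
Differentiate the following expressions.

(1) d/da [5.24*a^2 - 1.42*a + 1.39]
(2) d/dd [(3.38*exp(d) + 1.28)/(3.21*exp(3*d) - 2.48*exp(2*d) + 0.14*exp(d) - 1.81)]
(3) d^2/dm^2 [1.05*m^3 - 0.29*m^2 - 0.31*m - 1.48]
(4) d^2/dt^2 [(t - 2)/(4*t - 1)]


(1) = 10.48*a - 1.42
(2) = (-21.6996*exp(3*d) - 3.944*exp(2*d) + 6.3488*exp(d) - 6.297)*exp(d)/(10.3041*exp(6*d) - 15.9216*exp(5*d) + 7.0492*exp(4*d) - 12.3146*exp(3*d) + 8.9972*exp(2*d) - 0.5068*exp(d) + 3.2761)
(3) = 6.3*m - 0.58
(4) = -56/(4*t - 1)^3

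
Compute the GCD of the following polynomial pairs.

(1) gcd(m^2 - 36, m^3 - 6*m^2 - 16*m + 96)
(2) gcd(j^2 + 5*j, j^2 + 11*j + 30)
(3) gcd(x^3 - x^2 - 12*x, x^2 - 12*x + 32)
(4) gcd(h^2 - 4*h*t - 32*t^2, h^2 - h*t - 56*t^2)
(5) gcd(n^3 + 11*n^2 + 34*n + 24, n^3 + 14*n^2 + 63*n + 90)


(1) = m - 6
(2) = gcd(j*(j + 5), (j + 5)*(j + 6)) = j + 5
(3) = gcd(x*(x - 4)*(x + 3), (x - 8)*(x - 4)) = x - 4
(4) = gcd((h - 8*t)*(h + 4*t), (h - 8*t)*(h + 7*t)) = -h + 8*t
(5) = n + 6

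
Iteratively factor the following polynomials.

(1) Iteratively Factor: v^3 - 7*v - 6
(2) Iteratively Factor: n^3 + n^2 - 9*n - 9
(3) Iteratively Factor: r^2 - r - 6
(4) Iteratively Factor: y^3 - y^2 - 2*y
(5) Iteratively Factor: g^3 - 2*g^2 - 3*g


(1) = (v + 2)*(v^2 - 2*v - 3) = (v - 3)*(v + 2)*(v + 1)
(2) = (n - 3)*(n^2 + 4*n + 3) = (n - 3)*(n + 1)*(n + 3)
(3) = (r + 2)*(r - 3)
(4) = (y + 1)*(y^2 - 2*y) = y*(y + 1)*(y - 2)
(5) = (g - 3)*(g^2 + g) = g*(g - 3)*(g + 1)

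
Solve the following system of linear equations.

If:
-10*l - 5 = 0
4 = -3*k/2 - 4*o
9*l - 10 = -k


Then:
k = 29/2
l = -1/2
o = -103/16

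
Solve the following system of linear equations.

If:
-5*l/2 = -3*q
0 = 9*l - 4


Then:
l = 4/9
q = 10/27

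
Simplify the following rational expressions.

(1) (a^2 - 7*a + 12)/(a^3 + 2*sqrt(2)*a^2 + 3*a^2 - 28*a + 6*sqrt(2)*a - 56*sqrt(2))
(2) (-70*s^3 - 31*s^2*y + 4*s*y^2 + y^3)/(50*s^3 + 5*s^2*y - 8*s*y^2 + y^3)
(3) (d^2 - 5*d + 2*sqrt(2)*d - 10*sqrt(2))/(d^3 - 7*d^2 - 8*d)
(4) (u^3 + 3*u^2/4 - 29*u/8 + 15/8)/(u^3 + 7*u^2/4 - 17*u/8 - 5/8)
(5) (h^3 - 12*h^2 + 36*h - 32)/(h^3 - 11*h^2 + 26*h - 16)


(1) = (a - 3)/(a^2 + a*(2*sqrt(2) + 7) + 14*sqrt(2))
(2) = (7*s + y)/(-5*s + y)
(3) = (d^2 + d*(-5 + 2*sqrt(2)) - 10*sqrt(2))/(d^3 - 7*d^2 - 8*d)
(4) = (4*u - 3)/(4*u + 1)
(5) = (h - 2)/(h - 1)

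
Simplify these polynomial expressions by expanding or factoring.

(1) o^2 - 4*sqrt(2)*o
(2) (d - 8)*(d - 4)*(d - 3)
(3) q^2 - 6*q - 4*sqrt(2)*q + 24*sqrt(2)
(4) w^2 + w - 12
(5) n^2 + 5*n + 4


(1) = o*(o - 4*sqrt(2))
(2) = d^3 - 15*d^2 + 68*d - 96
(3) = (q - 6)*(q - 4*sqrt(2))
(4) = (w - 3)*(w + 4)
(5) = (n + 1)*(n + 4)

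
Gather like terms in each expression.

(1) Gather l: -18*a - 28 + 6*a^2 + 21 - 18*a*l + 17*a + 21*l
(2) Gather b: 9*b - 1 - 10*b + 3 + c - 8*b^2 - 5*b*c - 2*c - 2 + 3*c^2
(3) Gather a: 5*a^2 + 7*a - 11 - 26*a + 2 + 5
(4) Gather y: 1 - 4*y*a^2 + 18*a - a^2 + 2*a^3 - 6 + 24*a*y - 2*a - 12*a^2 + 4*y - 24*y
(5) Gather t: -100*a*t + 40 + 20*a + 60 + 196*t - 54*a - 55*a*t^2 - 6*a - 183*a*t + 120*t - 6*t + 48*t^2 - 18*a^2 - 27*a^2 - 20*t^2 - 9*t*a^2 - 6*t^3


(1) = 6*a^2 - a + l*(21 - 18*a) - 7
(2) = -8*b^2 + b*(-5*c - 1) + 3*c^2 - c
(3) = 5*a^2 - 19*a - 4
(4) = 2*a^3 - 13*a^2 + 16*a + y*(-4*a^2 + 24*a - 20) - 5
(5) = -45*a^2 - 40*a - 6*t^3 + t^2*(28 - 55*a) + t*(-9*a^2 - 283*a + 310) + 100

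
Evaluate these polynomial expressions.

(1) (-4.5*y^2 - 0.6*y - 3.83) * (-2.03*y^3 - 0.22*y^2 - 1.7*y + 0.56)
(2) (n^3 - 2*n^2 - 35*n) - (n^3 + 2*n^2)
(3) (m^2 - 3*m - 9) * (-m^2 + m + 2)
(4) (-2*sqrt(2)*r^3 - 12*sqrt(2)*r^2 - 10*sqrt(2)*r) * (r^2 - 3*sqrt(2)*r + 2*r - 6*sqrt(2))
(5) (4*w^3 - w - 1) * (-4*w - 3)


(1) = 9.135*y^5 + 2.208*y^4 + 15.5569*y^3 - 0.6574*y^2 + 6.175*y - 2.1448
(2) = -4*n^2 - 35*n
(3) = -m^4 + 4*m^3 + 8*m^2 - 15*m - 18
(4) = -2*sqrt(2)*r^5 - 16*sqrt(2)*r^4 + 12*r^4 - 34*sqrt(2)*r^3 + 96*r^3 - 20*sqrt(2)*r^2 + 204*r^2 + 120*r
(5) = -16*w^4 - 12*w^3 + 4*w^2 + 7*w + 3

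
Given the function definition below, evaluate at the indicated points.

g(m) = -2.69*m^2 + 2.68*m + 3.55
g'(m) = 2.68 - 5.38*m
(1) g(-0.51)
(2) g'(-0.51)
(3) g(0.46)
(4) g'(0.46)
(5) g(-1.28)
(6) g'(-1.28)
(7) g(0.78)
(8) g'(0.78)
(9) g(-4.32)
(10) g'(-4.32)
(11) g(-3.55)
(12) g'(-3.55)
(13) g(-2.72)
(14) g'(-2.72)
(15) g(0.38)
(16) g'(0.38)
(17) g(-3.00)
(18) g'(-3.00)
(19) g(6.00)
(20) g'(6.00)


(1) = 1.48
(2) = 5.42
(3) = 4.21
(4) = 0.21
(5) = -4.29
(6) = 9.57
(7) = 4.00
(8) = -1.52
(9) = -58.23
(10) = 25.92
(11) = -39.86
(12) = 21.78
(13) = -23.64
(14) = 17.31
(15) = 4.18
(16) = 0.64
(17) = -28.70
(18) = 18.82
(19) = -77.21
(20) = -29.60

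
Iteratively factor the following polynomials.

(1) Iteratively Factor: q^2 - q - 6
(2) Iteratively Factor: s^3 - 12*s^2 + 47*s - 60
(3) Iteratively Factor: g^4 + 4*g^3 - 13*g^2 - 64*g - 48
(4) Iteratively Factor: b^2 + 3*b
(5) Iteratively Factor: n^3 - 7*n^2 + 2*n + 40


(1) = (q + 2)*(q - 3)
(2) = (s - 5)*(s^2 - 7*s + 12) = (s - 5)*(s - 4)*(s - 3)
(3) = (g + 1)*(g^3 + 3*g^2 - 16*g - 48) = (g + 1)*(g + 4)*(g^2 - g - 12) = (g - 4)*(g + 1)*(g + 4)*(g + 3)
(4) = (b + 3)*(b)
(5) = (n + 2)*(n^2 - 9*n + 20) = (n - 4)*(n + 2)*(n - 5)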